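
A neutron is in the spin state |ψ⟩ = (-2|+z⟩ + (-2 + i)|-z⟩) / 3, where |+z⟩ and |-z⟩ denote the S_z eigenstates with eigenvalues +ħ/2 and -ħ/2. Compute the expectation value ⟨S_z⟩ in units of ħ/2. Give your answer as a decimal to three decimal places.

⟨σ_z⟩ = |a|² - |b|² divided by |a|²+|b|², with a, b the |+z⟩, |-z⟩ amplitudes.
= (4 - 5)/9 = -1/9.
⟨S_z⟩ = (ħ/2)·⟨σ_z⟩.

-0.111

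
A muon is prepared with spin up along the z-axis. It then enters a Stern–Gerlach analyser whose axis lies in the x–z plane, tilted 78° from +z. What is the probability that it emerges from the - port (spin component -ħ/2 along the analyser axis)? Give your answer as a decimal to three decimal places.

For spin-½, the probability of finding spin-up along an axis at angle θ to the initial spin direction is cos²(θ/2); spin-down is sin²(θ/2).
θ = 78°, so P = sin²(39°) ≈ 0.396.

0.396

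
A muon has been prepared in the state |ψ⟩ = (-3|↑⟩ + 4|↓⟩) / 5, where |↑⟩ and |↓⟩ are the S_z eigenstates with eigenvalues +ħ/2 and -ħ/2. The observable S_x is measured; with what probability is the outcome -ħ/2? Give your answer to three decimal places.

0.980

|-x⟩ = (|↑⟩ - |↓⟩)/√2, so ⟨-x|ψ⟩ = (-7) / (√2·5).
P = |-7|² / 50 = 49/50.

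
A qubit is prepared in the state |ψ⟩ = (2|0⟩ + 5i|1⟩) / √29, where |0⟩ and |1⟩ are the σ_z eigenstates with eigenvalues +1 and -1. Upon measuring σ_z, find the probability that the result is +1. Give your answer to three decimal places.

0.138

The +1 outcome corresponds to |0⟩. Its amplitude in |ψ⟩ is 2/√29.
P = |2|² / 29 = 4/29.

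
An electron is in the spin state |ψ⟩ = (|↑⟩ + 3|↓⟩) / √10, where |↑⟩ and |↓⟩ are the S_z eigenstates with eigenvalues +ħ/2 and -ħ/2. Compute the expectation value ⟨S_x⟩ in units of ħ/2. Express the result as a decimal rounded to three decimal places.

0.600

⟨σ_x⟩ = 2 Re(a* b)/(|a|²+|b|²) with a = 1, b = 3.
a* b = 3, so ⟨σ_x⟩ = 6/10.
⟨S_x⟩ = (ħ/2)·⟨σ_x⟩.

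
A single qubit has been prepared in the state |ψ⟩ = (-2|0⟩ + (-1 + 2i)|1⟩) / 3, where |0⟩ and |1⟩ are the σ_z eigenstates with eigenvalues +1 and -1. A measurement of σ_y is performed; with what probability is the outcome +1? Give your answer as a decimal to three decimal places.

|+y⟩ = (|0⟩ + i|1⟩)/√2, so ⟨+y|ψ⟩ = (i) / (√2·3).
P = |i|² / 18 = 1/18.

0.056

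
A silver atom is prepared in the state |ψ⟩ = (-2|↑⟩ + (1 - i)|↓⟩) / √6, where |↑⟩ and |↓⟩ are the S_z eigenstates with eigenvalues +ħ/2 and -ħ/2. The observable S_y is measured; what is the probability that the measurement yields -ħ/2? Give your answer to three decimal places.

|-y⟩ = (|↑⟩ - i|↓⟩)/√2, so ⟨-y|ψ⟩ = (-1 + i) / (√2·√6).
P = |-1 + i|² / 12 = 2/12.

0.167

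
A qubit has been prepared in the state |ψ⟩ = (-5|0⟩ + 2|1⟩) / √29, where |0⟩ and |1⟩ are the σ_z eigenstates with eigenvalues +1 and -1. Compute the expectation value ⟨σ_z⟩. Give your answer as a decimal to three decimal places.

⟨σ_z⟩ = |a|² - |b|² divided by |a|²+|b|², with a, b the |0⟩, |1⟩ amplitudes.
= (25 - 4)/29 = 21/29.

0.724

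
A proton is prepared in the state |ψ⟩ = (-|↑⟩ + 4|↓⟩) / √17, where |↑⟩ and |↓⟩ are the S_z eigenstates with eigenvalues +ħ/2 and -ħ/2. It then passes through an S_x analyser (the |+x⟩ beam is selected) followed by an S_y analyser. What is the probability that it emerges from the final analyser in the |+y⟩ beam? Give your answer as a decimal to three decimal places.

First analyser (S_x): P(|+x⟩) = |⟨+x|ψ⟩|² = 9/34.
After stage 1 the state is |+x⟩; P(|+y⟩) = |⟨+y|+x⟩|² = 1/2.
Joint probability = 9/34 × 1/2 = 0.132.

0.132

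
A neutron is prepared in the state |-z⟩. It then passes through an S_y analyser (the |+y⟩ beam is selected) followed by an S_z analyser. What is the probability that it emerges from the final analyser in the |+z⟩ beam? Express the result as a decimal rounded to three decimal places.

0.250

First analyser (S_y): from |-z⟩, P(|+y⟩) = 1/2.
After stage 1 the state is |+y⟩; P(|+z⟩) = |⟨+z|+y⟩|² = 1/2.
Joint probability = 1/2 × 1/2 = 0.250.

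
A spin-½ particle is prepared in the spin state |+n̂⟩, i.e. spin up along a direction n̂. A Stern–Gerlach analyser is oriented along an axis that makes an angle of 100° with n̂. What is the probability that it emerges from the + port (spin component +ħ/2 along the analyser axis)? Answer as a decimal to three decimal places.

For spin-½, the probability of finding spin-up along an axis at angle θ to the initial spin direction is cos²(θ/2); spin-down is sin²(θ/2).
θ = 100°, so P = cos²(50°) ≈ 0.413.

0.413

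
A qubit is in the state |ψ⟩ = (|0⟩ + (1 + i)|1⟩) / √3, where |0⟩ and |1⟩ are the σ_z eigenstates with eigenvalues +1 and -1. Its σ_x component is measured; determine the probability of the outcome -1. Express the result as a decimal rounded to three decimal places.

0.167

|-x⟩ = (|0⟩ - |1⟩)/√2, so ⟨-x|ψ⟩ = (-i) / (√2·√3).
P = |-i|² / 6 = 1/6.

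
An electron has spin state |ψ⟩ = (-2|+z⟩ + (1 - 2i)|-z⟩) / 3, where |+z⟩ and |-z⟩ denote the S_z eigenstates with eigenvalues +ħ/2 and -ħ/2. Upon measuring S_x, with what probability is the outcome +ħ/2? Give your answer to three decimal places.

|+x⟩ = (|+z⟩ + |-z⟩)/√2, so ⟨+x|ψ⟩ = (-1 - 2i) / (√2·3).
P = |-1 - 2i|² / 18 = 5/18.

0.278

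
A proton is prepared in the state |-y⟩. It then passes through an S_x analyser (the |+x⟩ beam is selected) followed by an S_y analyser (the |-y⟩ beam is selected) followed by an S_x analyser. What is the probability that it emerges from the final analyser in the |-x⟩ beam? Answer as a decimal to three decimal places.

First analyser (S_x): from |-y⟩, P(|+x⟩) = 1/2.
After stage 1 the state is |+x⟩; P(|-y⟩) = |⟨-y|+x⟩|² = 1/2.
After stage 2 the state is |-y⟩; P(|-x⟩) = |⟨-x|-y⟩|² = 1/2.
Joint probability = 1/2 × 1/2 × 1/2 = 0.125.

0.125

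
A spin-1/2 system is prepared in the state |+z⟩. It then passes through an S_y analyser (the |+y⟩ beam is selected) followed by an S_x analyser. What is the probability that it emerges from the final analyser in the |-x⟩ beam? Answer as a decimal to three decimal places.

First analyser (S_y): from |+z⟩, P(|+y⟩) = 1/2.
After stage 1 the state is |+y⟩; P(|-x⟩) = |⟨-x|+y⟩|² = 1/2.
Joint probability = 1/2 × 1/2 = 0.250.

0.250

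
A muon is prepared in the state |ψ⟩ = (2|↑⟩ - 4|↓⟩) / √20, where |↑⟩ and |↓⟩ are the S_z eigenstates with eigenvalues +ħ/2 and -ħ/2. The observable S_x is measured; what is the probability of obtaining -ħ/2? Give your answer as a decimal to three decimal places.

0.900

|-x⟩ = (|↑⟩ - |↓⟩)/√2, so ⟨-x|ψ⟩ = (6) / (√2·√20).
P = |6|² / 40 = 36/40.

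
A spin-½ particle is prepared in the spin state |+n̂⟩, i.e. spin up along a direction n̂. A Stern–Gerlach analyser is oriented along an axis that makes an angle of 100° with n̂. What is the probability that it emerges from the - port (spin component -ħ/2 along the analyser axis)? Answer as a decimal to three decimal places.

For spin-½, the probability of finding spin-up along an axis at angle θ to the initial spin direction is cos²(θ/2); spin-down is sin²(θ/2).
θ = 100°, so P = sin²(50°) ≈ 0.587.

0.587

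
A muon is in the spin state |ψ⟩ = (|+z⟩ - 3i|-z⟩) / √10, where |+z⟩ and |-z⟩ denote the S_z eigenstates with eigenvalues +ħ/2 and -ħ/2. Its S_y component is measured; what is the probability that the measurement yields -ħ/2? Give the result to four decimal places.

|-y⟩ = (|+z⟩ - i|-z⟩)/√2, so ⟨-y|ψ⟩ = (4) / (√2·√10).
P = |4|² / 20 = 16/20.

0.8000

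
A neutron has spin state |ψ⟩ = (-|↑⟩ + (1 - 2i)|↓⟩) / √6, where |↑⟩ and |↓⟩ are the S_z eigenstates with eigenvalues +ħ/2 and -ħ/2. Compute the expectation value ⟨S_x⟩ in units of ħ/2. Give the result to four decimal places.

-0.3333

⟨σ_x⟩ = 2 Re(a* b)/(|a|²+|b|²) with a = -1, b = (1 - 2i).
a* b = (-1 + 2i), so ⟨σ_x⟩ = -2/6.
⟨S_x⟩ = (ħ/2)·⟨σ_x⟩.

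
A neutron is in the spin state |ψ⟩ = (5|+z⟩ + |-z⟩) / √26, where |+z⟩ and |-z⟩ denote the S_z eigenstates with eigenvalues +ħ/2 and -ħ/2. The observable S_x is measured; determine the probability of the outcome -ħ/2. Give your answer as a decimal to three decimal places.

|-x⟩ = (|+z⟩ - |-z⟩)/√2, so ⟨-x|ψ⟩ = (4) / (√2·√26).
P = |4|² / 52 = 16/52.

0.308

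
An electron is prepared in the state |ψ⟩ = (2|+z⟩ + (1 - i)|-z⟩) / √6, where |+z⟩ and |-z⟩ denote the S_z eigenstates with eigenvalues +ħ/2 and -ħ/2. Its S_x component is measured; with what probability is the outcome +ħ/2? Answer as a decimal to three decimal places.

0.833

|+x⟩ = (|+z⟩ + |-z⟩)/√2, so ⟨+x|ψ⟩ = (3 - i) / (√2·√6).
P = |3 - i|² / 12 = 10/12.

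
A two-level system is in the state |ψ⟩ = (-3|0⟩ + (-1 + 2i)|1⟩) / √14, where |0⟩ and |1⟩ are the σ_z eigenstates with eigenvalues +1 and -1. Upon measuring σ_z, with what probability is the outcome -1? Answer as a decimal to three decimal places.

0.357

The -1 outcome corresponds to |1⟩. Its amplitude in |ψ⟩ is (-1 + 2i)/√14.
P = |-1 + 2i|² / 14 = 5/14.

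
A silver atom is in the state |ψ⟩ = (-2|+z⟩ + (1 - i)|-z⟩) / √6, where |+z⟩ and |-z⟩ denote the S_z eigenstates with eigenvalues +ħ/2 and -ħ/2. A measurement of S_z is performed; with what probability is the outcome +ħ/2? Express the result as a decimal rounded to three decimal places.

The +ħ/2 outcome corresponds to |+z⟩. Its amplitude in |ψ⟩ is -2/√6.
P = |-2|² / 6 = 4/6.

0.667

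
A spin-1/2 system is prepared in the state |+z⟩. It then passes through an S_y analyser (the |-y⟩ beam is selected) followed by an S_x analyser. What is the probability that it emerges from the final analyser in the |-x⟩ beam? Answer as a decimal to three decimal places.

First analyser (S_y): from |+z⟩, P(|-y⟩) = 1/2.
After stage 1 the state is |-y⟩; P(|-x⟩) = |⟨-x|-y⟩|² = 1/2.
Joint probability = 1/2 × 1/2 = 0.250.

0.250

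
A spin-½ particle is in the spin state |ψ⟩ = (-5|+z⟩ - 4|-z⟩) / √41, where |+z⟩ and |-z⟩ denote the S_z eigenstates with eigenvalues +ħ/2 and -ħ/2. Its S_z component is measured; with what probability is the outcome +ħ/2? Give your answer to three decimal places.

0.610

The +ħ/2 outcome corresponds to |+z⟩. Its amplitude in |ψ⟩ is -5/√41.
P = |-5|² / 41 = 25/41.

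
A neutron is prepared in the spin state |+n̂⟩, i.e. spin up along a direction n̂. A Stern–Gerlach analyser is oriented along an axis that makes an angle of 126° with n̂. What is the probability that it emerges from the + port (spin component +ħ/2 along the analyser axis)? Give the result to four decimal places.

0.2061

For spin-½, the probability of finding spin-up along an axis at angle θ to the initial spin direction is cos²(θ/2); spin-down is sin²(θ/2).
θ = 126°, so P = cos²(63°) ≈ 0.2061.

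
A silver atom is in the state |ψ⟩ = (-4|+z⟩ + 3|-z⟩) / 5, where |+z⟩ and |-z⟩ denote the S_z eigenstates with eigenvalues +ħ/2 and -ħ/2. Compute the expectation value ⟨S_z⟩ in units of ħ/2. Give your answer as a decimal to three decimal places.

0.280

⟨σ_z⟩ = |a|² - |b|² divided by |a|²+|b|², with a, b the |+z⟩, |-z⟩ amplitudes.
= (16 - 9)/25 = 7/25.
⟨S_z⟩ = (ħ/2)·⟨σ_z⟩.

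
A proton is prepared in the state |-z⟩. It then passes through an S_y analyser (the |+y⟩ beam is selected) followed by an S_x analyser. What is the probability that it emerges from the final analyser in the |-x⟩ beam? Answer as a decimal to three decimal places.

0.250

First analyser (S_y): from |-z⟩, P(|+y⟩) = 1/2.
After stage 1 the state is |+y⟩; P(|-x⟩) = |⟨-x|+y⟩|² = 1/2.
Joint probability = 1/2 × 1/2 = 0.250.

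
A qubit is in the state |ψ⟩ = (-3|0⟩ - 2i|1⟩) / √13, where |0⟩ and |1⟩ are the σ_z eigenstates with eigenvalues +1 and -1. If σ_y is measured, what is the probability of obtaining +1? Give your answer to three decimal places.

|+y⟩ = (|0⟩ + i|1⟩)/√2, so ⟨+y|ψ⟩ = (-5) / (√2·√13).
P = |-5|² / 26 = 25/26.

0.962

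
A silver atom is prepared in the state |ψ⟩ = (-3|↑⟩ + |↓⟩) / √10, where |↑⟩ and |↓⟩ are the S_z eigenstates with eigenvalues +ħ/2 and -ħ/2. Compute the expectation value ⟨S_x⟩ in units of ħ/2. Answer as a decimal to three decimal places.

-0.600

⟨σ_x⟩ = 2 Re(a* b)/(|a|²+|b|²) with a = -3, b = 1.
a* b = -3, so ⟨σ_x⟩ = -6/10.
⟨S_x⟩ = (ħ/2)·⟨σ_x⟩.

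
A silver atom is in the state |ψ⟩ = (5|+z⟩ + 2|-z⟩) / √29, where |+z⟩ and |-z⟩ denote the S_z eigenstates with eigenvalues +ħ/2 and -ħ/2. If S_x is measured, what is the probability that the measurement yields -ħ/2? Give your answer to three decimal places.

|-x⟩ = (|+z⟩ - |-z⟩)/√2, so ⟨-x|ψ⟩ = (3) / (√2·√29).
P = |3|² / 58 = 9/58.

0.155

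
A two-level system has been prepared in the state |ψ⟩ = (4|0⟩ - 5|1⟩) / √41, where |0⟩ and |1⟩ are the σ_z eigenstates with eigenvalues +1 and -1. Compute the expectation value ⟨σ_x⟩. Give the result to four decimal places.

⟨σ_x⟩ = 2 Re(a* b)/(|a|²+|b|²) with a = 4, b = -5.
a* b = -20, so ⟨σ_x⟩ = -40/41.

-0.9756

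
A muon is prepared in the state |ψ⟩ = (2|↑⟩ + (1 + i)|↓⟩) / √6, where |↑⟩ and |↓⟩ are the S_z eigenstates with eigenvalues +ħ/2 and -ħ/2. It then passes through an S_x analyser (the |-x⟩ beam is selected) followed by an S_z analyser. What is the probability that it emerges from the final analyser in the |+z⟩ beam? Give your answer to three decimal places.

0.083

First analyser (S_x): P(|-x⟩) = |⟨-x|ψ⟩|² = 2/12.
After stage 1 the state is |-x⟩; P(|+z⟩) = |⟨+z|-x⟩|² = 1/2.
Joint probability = 2/12 × 1/2 = 0.083.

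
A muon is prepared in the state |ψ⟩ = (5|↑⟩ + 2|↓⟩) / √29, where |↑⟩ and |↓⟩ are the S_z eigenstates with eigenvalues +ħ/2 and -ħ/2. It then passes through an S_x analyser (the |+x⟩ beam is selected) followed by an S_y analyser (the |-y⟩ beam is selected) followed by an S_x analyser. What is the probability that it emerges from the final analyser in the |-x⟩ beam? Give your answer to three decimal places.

First analyser (S_x): P(|+x⟩) = |⟨+x|ψ⟩|² = 49/58.
After stage 1 the state is |+x⟩; P(|-y⟩) = |⟨-y|+x⟩|² = 1/2.
After stage 2 the state is |-y⟩; P(|-x⟩) = |⟨-x|-y⟩|² = 1/2.
Joint probability = 49/58 × 1/2 × 1/2 = 0.211.

0.211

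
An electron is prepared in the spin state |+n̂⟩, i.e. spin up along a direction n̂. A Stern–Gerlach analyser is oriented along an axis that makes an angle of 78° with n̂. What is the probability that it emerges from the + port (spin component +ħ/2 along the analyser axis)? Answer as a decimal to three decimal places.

0.604

For spin-½, the probability of finding spin-up along an axis at angle θ to the initial spin direction is cos²(θ/2); spin-down is sin²(θ/2).
θ = 78°, so P = cos²(39°) ≈ 0.604.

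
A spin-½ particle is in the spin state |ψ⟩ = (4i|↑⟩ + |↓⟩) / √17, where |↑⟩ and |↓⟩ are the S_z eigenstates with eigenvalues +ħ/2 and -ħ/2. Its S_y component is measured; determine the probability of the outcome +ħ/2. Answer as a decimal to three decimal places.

|+y⟩ = (|↑⟩ + i|↓⟩)/√2, so ⟨+y|ψ⟩ = (3i) / (√2·√17).
P = |3i|² / 34 = 9/34.

0.265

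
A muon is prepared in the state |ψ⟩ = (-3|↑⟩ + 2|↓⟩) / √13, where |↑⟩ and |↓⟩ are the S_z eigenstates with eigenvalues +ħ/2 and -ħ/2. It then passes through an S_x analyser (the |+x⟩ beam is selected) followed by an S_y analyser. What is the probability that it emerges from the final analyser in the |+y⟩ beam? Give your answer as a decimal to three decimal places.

0.019

First analyser (S_x): P(|+x⟩) = |⟨+x|ψ⟩|² = 1/26.
After stage 1 the state is |+x⟩; P(|+y⟩) = |⟨+y|+x⟩|² = 1/2.
Joint probability = 1/26 × 1/2 = 0.019.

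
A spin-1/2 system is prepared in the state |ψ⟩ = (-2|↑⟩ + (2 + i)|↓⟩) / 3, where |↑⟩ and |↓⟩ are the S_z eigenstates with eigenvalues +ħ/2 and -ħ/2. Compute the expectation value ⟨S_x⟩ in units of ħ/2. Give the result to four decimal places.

-0.8889

⟨σ_x⟩ = 2 Re(a* b)/(|a|²+|b|²) with a = -2, b = (2 + i).
a* b = (-4 - 2i), so ⟨σ_x⟩ = -8/9.
⟨S_x⟩ = (ħ/2)·⟨σ_x⟩.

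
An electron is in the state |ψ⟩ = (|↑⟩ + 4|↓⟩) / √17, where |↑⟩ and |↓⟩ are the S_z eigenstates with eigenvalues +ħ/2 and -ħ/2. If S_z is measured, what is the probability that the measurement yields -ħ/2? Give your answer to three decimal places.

0.941

The -ħ/2 outcome corresponds to |↓⟩. Its amplitude in |ψ⟩ is 4/√17.
P = |4|² / 17 = 16/17.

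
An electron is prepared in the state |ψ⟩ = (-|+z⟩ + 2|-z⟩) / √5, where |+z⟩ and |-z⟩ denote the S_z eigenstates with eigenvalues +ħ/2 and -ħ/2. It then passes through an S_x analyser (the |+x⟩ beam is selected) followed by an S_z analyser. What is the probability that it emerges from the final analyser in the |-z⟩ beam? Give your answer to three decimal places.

0.050

First analyser (S_x): P(|+x⟩) = |⟨+x|ψ⟩|² = 1/10.
After stage 1 the state is |+x⟩; P(|-z⟩) = |⟨-z|+x⟩|² = 1/2.
Joint probability = 1/10 × 1/2 = 0.050.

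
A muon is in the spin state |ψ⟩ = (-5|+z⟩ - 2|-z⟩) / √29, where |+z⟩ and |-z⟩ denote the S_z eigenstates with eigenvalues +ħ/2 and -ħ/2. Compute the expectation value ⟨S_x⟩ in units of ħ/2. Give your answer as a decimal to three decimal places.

0.690

⟨σ_x⟩ = 2 Re(a* b)/(|a|²+|b|²) with a = -5, b = -2.
a* b = 10, so ⟨σ_x⟩ = 20/29.
⟨S_x⟩ = (ħ/2)·⟨σ_x⟩.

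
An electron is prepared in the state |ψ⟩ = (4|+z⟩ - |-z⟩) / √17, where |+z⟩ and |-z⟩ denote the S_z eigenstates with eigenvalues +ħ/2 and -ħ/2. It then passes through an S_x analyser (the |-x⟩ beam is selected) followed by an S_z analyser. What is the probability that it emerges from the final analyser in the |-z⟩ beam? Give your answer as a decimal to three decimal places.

First analyser (S_x): P(|-x⟩) = |⟨-x|ψ⟩|² = 25/34.
After stage 1 the state is |-x⟩; P(|-z⟩) = |⟨-z|-x⟩|² = 1/2.
Joint probability = 25/34 × 1/2 = 0.368.

0.368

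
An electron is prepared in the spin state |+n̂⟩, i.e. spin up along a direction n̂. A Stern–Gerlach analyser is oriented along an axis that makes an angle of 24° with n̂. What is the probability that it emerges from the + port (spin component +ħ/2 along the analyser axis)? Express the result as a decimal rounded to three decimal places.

For spin-½, the probability of finding spin-up along an axis at angle θ to the initial spin direction is cos²(θ/2); spin-down is sin²(θ/2).
θ = 24°, so P = cos²(12°) ≈ 0.957.

0.957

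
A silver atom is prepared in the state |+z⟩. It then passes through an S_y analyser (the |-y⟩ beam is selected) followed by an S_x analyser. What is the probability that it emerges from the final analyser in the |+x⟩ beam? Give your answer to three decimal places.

0.250

First analyser (S_y): from |+z⟩, P(|-y⟩) = 1/2.
After stage 1 the state is |-y⟩; P(|+x⟩) = |⟨+x|-y⟩|² = 1/2.
Joint probability = 1/2 × 1/2 = 0.250.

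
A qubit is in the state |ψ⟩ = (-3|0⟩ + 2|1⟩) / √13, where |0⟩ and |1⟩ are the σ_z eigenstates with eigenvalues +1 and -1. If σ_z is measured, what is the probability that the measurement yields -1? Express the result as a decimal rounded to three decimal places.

0.308

The -1 outcome corresponds to |1⟩. Its amplitude in |ψ⟩ is 2/√13.
P = |2|² / 13 = 4/13.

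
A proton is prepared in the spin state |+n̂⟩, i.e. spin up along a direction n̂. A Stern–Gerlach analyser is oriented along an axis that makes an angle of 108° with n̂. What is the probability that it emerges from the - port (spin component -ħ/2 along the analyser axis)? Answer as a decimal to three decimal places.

0.655

For spin-½, the probability of finding spin-up along an axis at angle θ to the initial spin direction is cos²(θ/2); spin-down is sin²(θ/2).
θ = 108°, so P = sin²(54°) ≈ 0.655.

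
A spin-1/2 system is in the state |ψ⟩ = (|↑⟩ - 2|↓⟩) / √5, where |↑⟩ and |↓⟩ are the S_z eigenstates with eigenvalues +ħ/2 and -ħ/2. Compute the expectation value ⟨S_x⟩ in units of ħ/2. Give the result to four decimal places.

⟨σ_x⟩ = 2 Re(a* b)/(|a|²+|b|²) with a = 1, b = -2.
a* b = -2, so ⟨σ_x⟩ = -4/5.
⟨S_x⟩ = (ħ/2)·⟨σ_x⟩.

-0.8000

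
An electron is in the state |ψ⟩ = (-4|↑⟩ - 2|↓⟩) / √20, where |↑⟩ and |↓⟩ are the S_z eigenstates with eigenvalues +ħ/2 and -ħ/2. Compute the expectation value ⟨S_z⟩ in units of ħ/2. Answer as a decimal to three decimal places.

⟨σ_z⟩ = |a|² - |b|² divided by |a|²+|b|², with a, b the |↑⟩, |↓⟩ amplitudes.
= (16 - 4)/20 = 12/20.
⟨S_z⟩ = (ħ/2)·⟨σ_z⟩.

0.600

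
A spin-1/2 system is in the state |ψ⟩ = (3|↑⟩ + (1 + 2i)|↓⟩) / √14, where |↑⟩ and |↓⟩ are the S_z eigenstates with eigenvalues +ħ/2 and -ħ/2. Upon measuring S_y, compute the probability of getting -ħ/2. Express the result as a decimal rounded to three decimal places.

0.071

|-y⟩ = (|↑⟩ - i|↓⟩)/√2, so ⟨-y|ψ⟩ = (1 + i) / (√2·√14).
P = |1 + i|² / 28 = 2/28.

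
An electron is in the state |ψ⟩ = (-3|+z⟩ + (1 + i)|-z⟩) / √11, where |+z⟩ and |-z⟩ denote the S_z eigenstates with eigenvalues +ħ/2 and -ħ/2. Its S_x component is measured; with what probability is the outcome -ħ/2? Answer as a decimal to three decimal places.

|-x⟩ = (|+z⟩ - |-z⟩)/√2, so ⟨-x|ψ⟩ = (-4 - i) / (√2·√11).
P = |-4 - i|² / 22 = 17/22.

0.773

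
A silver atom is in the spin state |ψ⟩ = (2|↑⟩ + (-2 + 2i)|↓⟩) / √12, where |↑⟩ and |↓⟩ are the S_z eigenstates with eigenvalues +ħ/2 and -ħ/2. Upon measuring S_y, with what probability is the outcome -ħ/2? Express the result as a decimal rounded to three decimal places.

0.167

|-y⟩ = (|↑⟩ - i|↓⟩)/√2, so ⟨-y|ψ⟩ = (-2i) / (√2·√12).
P = |-2i|² / 24 = 4/24.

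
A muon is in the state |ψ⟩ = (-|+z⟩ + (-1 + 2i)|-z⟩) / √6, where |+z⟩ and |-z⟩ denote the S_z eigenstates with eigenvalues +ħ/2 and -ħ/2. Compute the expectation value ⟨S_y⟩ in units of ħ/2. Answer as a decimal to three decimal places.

⟨σ_y⟩ = 2 Im(a* b)/(|a|²+|b|²) with a = -1, b = (-1 + 2i).
a* b = (1 - 2i), so ⟨σ_y⟩ = -4/6.
⟨S_y⟩ = (ħ/2)·⟨σ_y⟩.

-0.667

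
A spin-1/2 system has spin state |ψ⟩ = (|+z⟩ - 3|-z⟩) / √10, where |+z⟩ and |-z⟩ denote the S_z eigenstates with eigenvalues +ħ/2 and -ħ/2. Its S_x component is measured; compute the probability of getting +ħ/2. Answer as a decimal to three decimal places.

0.200

|+x⟩ = (|+z⟩ + |-z⟩)/√2, so ⟨+x|ψ⟩ = (-2) / (√2·√10).
P = |-2|² / 20 = 4/20.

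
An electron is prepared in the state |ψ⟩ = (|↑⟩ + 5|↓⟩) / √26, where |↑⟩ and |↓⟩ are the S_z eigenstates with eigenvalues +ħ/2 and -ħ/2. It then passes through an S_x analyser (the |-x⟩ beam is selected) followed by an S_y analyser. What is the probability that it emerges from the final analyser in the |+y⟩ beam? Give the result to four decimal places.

First analyser (S_x): P(|-x⟩) = |⟨-x|ψ⟩|² = 16/52.
After stage 1 the state is |-x⟩; P(|+y⟩) = |⟨+y|-x⟩|² = 1/2.
Joint probability = 16/52 × 1/2 = 0.1538.

0.1538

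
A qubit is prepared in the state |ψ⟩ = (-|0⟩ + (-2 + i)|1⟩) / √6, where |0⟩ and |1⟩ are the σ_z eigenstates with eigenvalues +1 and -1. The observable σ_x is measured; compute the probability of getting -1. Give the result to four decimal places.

0.1667

|-x⟩ = (|0⟩ - |1⟩)/√2, so ⟨-x|ψ⟩ = (1 - i) / (√2·√6).
P = |1 - i|² / 12 = 2/12.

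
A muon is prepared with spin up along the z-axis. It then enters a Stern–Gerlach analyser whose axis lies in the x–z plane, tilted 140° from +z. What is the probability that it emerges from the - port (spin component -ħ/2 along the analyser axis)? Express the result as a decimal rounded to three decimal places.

0.883

For spin-½, the probability of finding spin-up along an axis at angle θ to the initial spin direction is cos²(θ/2); spin-down is sin²(θ/2).
θ = 140°, so P = sin²(70°) ≈ 0.883.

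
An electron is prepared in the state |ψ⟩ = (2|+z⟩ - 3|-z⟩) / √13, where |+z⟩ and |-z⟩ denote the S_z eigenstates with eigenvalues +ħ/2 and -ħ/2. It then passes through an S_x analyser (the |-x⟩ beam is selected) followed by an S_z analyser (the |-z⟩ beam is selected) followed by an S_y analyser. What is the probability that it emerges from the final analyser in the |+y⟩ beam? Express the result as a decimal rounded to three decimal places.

0.240

First analyser (S_x): P(|-x⟩) = |⟨-x|ψ⟩|² = 25/26.
After stage 1 the state is |-x⟩; P(|-z⟩) = |⟨-z|-x⟩|² = 1/2.
After stage 2 the state is |-z⟩; P(|+y⟩) = |⟨+y|-z⟩|² = 1/2.
Joint probability = 25/26 × 1/2 × 1/2 = 0.240.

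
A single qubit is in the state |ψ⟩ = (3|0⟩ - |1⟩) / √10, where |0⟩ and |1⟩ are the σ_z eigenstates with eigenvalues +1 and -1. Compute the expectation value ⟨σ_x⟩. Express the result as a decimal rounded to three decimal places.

-0.600

⟨σ_x⟩ = 2 Re(a* b)/(|a|²+|b|²) with a = 3, b = -1.
a* b = -3, so ⟨σ_x⟩ = -6/10.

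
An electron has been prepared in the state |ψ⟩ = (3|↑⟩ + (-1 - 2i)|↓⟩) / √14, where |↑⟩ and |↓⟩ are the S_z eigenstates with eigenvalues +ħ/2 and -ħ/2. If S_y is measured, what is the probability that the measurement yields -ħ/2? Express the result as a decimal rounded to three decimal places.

0.929

|-y⟩ = (|↑⟩ - i|↓⟩)/√2, so ⟨-y|ψ⟩ = (5 - i) / (√2·√14).
P = |5 - i|² / 28 = 26/28.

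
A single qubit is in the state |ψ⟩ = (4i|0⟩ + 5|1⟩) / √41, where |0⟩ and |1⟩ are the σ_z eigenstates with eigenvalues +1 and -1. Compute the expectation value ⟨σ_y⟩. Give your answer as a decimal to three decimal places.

-0.976

⟨σ_y⟩ = 2 Im(a* b)/(|a|²+|b|²) with a = 4i, b = 5.
a* b = -20i, so ⟨σ_y⟩ = -40/41.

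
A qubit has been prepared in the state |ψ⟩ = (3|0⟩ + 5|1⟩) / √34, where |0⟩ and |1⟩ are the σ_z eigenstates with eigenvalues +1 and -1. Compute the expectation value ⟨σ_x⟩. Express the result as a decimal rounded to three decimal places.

⟨σ_x⟩ = 2 Re(a* b)/(|a|²+|b|²) with a = 3, b = 5.
a* b = 15, so ⟨σ_x⟩ = 30/34.

0.882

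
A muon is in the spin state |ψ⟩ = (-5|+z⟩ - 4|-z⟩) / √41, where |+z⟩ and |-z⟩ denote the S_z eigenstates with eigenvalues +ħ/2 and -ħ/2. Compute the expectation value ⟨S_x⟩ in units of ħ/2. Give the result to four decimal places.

0.9756

⟨σ_x⟩ = 2 Re(a* b)/(|a|²+|b|²) with a = -5, b = -4.
a* b = 20, so ⟨σ_x⟩ = 40/41.
⟨S_x⟩ = (ħ/2)·⟨σ_x⟩.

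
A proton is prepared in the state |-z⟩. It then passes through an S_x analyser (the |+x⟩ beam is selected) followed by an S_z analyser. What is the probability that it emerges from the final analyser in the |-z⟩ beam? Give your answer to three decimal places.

First analyser (S_x): from |-z⟩, P(|+x⟩) = 1/2.
After stage 1 the state is |+x⟩; P(|-z⟩) = |⟨-z|+x⟩|² = 1/2.
Joint probability = 1/2 × 1/2 = 0.250.

0.250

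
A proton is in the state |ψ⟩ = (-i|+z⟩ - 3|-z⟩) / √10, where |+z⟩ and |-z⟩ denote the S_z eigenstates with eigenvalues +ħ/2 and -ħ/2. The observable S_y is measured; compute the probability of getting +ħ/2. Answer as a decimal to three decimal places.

0.200

|+y⟩ = (|+z⟩ + i|-z⟩)/√2, so ⟨+y|ψ⟩ = (2i) / (√2·√10).
P = |2i|² / 20 = 4/20.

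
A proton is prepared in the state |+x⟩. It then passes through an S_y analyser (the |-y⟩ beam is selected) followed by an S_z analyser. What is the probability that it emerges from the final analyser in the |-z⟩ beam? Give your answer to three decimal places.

First analyser (S_y): from |+x⟩, P(|-y⟩) = 1/2.
After stage 1 the state is |-y⟩; P(|-z⟩) = |⟨-z|-y⟩|² = 1/2.
Joint probability = 1/2 × 1/2 = 0.250.

0.250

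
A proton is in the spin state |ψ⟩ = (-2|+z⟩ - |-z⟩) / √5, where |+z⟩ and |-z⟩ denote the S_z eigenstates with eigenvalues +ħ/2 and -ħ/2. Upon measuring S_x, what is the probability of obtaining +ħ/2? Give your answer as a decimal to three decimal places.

|+x⟩ = (|+z⟩ + |-z⟩)/√2, so ⟨+x|ψ⟩ = (-3) / (√2·√5).
P = |-3|² / 10 = 9/10.

0.900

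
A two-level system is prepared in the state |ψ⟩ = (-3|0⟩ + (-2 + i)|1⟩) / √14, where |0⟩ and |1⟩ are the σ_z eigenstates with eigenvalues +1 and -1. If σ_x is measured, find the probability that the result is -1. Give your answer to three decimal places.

|-x⟩ = (|0⟩ - |1⟩)/√2, so ⟨-x|ψ⟩ = (-1 - i) / (√2·√14).
P = |-1 - i|² / 28 = 2/28.

0.071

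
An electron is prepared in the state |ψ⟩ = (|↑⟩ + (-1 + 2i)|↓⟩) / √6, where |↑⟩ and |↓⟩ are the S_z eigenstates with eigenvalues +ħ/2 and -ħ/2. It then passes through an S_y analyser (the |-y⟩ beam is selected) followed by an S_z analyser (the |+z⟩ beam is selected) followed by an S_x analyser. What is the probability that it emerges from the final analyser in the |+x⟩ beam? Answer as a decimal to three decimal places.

0.042

First analyser (S_y): P(|-y⟩) = |⟨-y|ψ⟩|² = 2/12.
After stage 1 the state is |-y⟩; P(|+z⟩) = |⟨+z|-y⟩|² = 1/2.
After stage 2 the state is |+z⟩; P(|+x⟩) = |⟨+x|+z⟩|² = 1/2.
Joint probability = 2/12 × 1/2 × 1/2 = 0.042.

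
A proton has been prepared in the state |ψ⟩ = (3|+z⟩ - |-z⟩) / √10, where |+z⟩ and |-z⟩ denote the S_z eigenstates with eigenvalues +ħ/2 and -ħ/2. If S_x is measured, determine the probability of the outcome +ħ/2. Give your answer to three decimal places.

0.200

|+x⟩ = (|+z⟩ + |-z⟩)/√2, so ⟨+x|ψ⟩ = (2) / (√2·√10).
P = |2|² / 20 = 4/20.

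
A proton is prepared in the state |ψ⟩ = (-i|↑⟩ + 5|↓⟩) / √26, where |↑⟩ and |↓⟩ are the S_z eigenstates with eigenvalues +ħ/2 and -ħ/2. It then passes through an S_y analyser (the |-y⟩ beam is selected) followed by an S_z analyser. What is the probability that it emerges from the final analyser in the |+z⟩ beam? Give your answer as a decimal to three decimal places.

First analyser (S_y): P(|-y⟩) = |⟨-y|ψ⟩|² = 16/52.
After stage 1 the state is |-y⟩; P(|+z⟩) = |⟨+z|-y⟩|² = 1/2.
Joint probability = 16/52 × 1/2 = 0.154.

0.154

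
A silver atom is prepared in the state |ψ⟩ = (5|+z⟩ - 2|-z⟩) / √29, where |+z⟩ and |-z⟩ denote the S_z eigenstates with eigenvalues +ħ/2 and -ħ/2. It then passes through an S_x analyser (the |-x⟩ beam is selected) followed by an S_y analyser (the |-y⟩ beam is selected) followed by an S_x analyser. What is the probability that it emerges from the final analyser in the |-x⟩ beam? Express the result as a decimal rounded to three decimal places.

First analyser (S_x): P(|-x⟩) = |⟨-x|ψ⟩|² = 49/58.
After stage 1 the state is |-x⟩; P(|-y⟩) = |⟨-y|-x⟩|² = 1/2.
After stage 2 the state is |-y⟩; P(|-x⟩) = |⟨-x|-y⟩|² = 1/2.
Joint probability = 49/58 × 1/2 × 1/2 = 0.211.

0.211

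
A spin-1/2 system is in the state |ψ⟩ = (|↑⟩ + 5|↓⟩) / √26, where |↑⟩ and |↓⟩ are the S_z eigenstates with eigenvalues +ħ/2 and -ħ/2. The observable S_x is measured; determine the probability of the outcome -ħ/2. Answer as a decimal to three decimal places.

0.308

|-x⟩ = (|↑⟩ - |↓⟩)/√2, so ⟨-x|ψ⟩ = (-4) / (√2·√26).
P = |-4|² / 52 = 16/52.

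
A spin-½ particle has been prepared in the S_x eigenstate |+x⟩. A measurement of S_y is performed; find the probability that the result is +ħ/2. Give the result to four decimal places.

0.5000

In the S_z basis, |+x⟩ = (|↑⟩ + |↓⟩)/√2 and |+y⟩ = (|↑⟩ + i|↓⟩)/√2.
|⟨+y|+x⟩|² = 1/2.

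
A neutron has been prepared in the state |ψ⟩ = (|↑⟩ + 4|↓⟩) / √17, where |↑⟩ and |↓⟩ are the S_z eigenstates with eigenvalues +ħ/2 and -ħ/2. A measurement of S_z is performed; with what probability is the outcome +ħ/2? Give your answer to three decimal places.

0.059

The +ħ/2 outcome corresponds to |↑⟩. Its amplitude in |ψ⟩ is 1/√17.
P = |1|² / 17 = 1/17.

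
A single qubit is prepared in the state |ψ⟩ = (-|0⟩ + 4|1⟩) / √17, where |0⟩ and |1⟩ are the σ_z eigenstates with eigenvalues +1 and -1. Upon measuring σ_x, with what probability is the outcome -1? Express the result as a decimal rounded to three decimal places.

0.735

|-x⟩ = (|0⟩ - |1⟩)/√2, so ⟨-x|ψ⟩ = (-5) / (√2·√17).
P = |-5|² / 34 = 25/34.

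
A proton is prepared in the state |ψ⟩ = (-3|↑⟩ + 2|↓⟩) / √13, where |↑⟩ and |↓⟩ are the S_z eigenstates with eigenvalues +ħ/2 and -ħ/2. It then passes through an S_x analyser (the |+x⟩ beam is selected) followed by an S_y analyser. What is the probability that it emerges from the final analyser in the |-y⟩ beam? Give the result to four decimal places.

First analyser (S_x): P(|+x⟩) = |⟨+x|ψ⟩|² = 1/26.
After stage 1 the state is |+x⟩; P(|-y⟩) = |⟨-y|+x⟩|² = 1/2.
Joint probability = 1/26 × 1/2 = 0.0192.

0.0192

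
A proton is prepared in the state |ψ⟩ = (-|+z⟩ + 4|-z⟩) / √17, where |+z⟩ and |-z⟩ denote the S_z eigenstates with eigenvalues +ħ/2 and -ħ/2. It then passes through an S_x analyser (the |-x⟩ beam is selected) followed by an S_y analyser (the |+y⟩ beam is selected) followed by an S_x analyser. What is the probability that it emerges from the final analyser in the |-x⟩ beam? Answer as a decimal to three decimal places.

First analyser (S_x): P(|-x⟩) = |⟨-x|ψ⟩|² = 25/34.
After stage 1 the state is |-x⟩; P(|+y⟩) = |⟨+y|-x⟩|² = 1/2.
After stage 2 the state is |+y⟩; P(|-x⟩) = |⟨-x|+y⟩|² = 1/2.
Joint probability = 25/34 × 1/2 × 1/2 = 0.184.

0.184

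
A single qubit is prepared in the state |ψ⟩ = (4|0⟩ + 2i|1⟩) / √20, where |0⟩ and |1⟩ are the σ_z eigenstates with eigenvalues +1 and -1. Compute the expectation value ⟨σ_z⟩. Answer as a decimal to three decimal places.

0.600

⟨σ_z⟩ = |a|² - |b|² divided by |a|²+|b|², with a, b the |0⟩, |1⟩ amplitudes.
= (16 - 4)/20 = 12/20.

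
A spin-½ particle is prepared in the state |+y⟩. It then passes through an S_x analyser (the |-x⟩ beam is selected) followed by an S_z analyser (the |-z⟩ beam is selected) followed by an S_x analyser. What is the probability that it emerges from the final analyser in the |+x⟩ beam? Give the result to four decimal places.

First analyser (S_x): from |+y⟩, P(|-x⟩) = 1/2.
After stage 1 the state is |-x⟩; P(|-z⟩) = |⟨-z|-x⟩|² = 1/2.
After stage 2 the state is |-z⟩; P(|+x⟩) = |⟨+x|-z⟩|² = 1/2.
Joint probability = 1/2 × 1/2 × 1/2 = 0.1250.

0.1250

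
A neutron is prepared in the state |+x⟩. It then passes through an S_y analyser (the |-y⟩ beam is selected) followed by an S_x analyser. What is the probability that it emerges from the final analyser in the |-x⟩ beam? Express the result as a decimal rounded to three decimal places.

0.250

First analyser (S_y): from |+x⟩, P(|-y⟩) = 1/2.
After stage 1 the state is |-y⟩; P(|-x⟩) = |⟨-x|-y⟩|² = 1/2.
Joint probability = 1/2 × 1/2 = 0.250.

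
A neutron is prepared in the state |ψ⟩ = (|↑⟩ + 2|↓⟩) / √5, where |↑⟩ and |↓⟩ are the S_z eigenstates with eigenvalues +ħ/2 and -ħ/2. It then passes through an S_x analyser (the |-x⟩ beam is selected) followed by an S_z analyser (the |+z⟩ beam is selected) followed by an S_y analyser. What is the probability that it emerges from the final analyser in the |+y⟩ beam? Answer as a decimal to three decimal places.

First analyser (S_x): P(|-x⟩) = |⟨-x|ψ⟩|² = 1/10.
After stage 1 the state is |-x⟩; P(|+z⟩) = |⟨+z|-x⟩|² = 1/2.
After stage 2 the state is |+z⟩; P(|+y⟩) = |⟨+y|+z⟩|² = 1/2.
Joint probability = 1/10 × 1/2 × 1/2 = 0.025.

0.025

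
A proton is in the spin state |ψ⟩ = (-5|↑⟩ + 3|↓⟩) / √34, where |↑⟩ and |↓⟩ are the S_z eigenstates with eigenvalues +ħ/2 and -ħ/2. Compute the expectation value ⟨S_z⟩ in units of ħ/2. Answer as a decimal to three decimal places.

⟨σ_z⟩ = |a|² - |b|² divided by |a|²+|b|², with a, b the |↑⟩, |↓⟩ amplitudes.
= (25 - 9)/34 = 16/34.
⟨S_z⟩ = (ħ/2)·⟨σ_z⟩.

0.471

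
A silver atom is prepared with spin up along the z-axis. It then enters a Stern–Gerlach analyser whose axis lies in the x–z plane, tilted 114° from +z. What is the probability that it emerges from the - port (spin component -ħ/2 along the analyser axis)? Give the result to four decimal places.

For spin-½, the probability of finding spin-up along an axis at angle θ to the initial spin direction is cos²(θ/2); spin-down is sin²(θ/2).
θ = 114°, so P = sin²(57°) ≈ 0.7034.

0.7034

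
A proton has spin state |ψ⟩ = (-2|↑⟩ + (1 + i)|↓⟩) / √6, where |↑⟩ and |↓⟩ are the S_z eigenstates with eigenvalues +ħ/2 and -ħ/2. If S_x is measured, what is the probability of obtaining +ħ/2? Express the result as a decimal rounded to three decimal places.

0.167

|+x⟩ = (|↑⟩ + |↓⟩)/√2, so ⟨+x|ψ⟩ = (-1 + i) / (√2·√6).
P = |-1 + i|² / 12 = 2/12.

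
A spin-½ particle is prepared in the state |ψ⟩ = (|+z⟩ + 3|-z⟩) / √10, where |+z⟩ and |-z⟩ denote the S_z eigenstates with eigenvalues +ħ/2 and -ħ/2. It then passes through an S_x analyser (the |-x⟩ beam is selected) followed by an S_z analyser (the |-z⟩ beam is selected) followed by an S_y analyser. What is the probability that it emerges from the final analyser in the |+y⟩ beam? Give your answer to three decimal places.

First analyser (S_x): P(|-x⟩) = |⟨-x|ψ⟩|² = 4/20.
After stage 1 the state is |-x⟩; P(|-z⟩) = |⟨-z|-x⟩|² = 1/2.
After stage 2 the state is |-z⟩; P(|+y⟩) = |⟨+y|-z⟩|² = 1/2.
Joint probability = 4/20 × 1/2 × 1/2 = 0.050.

0.050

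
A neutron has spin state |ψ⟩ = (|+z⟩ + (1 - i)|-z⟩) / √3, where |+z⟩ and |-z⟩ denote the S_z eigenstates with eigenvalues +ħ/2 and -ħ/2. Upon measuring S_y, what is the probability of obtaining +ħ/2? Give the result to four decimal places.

0.1667

|+y⟩ = (|+z⟩ + i|-z⟩)/√2, so ⟨+y|ψ⟩ = (-i) / (√2·√3).
P = |-i|² / 6 = 1/6.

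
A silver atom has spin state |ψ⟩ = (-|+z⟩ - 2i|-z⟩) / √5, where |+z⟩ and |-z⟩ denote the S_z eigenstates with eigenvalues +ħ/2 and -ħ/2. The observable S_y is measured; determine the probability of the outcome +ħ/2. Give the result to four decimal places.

0.9000

|+y⟩ = (|+z⟩ + i|-z⟩)/√2, so ⟨+y|ψ⟩ = (-3) / (√2·√5).
P = |-3|² / 10 = 9/10.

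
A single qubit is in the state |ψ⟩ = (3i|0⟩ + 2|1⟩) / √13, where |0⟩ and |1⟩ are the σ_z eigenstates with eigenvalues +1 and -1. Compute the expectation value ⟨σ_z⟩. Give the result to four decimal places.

0.3846

⟨σ_z⟩ = |a|² - |b|² divided by |a|²+|b|², with a, b the |0⟩, |1⟩ amplitudes.
= (9 - 4)/13 = 5/13.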